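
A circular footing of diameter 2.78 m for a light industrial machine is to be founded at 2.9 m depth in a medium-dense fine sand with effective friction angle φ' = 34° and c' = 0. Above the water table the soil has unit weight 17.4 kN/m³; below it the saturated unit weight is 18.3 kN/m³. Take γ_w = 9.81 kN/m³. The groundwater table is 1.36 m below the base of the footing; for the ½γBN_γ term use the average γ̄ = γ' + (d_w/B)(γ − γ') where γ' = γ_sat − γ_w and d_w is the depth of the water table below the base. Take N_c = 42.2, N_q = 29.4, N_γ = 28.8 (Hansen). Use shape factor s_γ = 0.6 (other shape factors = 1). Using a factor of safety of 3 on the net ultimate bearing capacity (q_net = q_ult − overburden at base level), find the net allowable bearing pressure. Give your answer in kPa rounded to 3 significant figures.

Overburden at base level: q = 17.4 × 2.9 = 50.46 kPa.
The water table is 1.36 m below the base (< B = 2.78 m), so the ½γBN_γ term uses γ̄ = γ' + (d_w/B)(γ − γ') = 8.49 + (1.36/2.78)(17.4 − 8.49) = 12.849 kN/m³.
Surcharge term q·N_q = 50.46 × 29.4 = 1483.5 kPa; self-weight term 0.5·γ·B·N_γ·s_γ = 0.5 × 12.849 × 2.78 × 28.8 × 0.6 = 308.62 kPa.
q_ult = 1483.5 + 308.62 = 1792.1 kPa.
q_net = 1792.1 − 50.46 = 1741.7 kPa.
q_all(net) = 1741.7 / 3 = 580.56 kPa.

q_all(net) ≈ 581 kPa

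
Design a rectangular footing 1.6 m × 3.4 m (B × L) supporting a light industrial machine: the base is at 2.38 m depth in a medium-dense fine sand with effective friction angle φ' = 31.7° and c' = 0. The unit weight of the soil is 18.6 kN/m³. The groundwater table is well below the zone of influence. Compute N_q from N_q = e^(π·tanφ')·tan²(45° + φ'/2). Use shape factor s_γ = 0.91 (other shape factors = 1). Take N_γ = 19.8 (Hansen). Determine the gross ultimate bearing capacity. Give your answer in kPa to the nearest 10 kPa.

tan31.7° = 0.6176, so N_q = e^(π×0.6176)·tan²(60.85°) = 6.961 × 3.215 = 22.38.
Overburden at base level: q = 18.6 × 2.38 = 44.268 kPa.
Surcharge term q·N_q = 44.268 × 22.377 = 990.58 kPa; self-weight term 0.5·γ·B·N_γ·s_γ = 0.5 × 18.6 × 1.6 × 19.8 × 0.91 = 268.11 kPa.
q_ult = 990.58 + 268.11 = 1258.7 kPa.

q_ult ≈ 1260 kPa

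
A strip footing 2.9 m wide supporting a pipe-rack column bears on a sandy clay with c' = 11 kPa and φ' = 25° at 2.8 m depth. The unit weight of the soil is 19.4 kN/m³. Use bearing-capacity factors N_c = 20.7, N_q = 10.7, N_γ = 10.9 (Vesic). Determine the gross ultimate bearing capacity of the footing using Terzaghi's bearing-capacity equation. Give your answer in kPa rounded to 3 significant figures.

q_ult ≈ 1120 kPa

Overburden at base level: q = 19.4 × 2.8 = 54.32 kPa.
Cohesion term c·N_c = 11 × 20.7 = 227.7 kPa; surcharge term q·N_q = 54.32 × 10.7 = 581.22 kPa; self-weight term 0.5·γ·B·N_γ = 0.5 × 19.4 × 2.9 × 10.9 = 306.62 kPa.
q_ult = 227.7 + 581.22 + 306.62 = 1115.5 kPa.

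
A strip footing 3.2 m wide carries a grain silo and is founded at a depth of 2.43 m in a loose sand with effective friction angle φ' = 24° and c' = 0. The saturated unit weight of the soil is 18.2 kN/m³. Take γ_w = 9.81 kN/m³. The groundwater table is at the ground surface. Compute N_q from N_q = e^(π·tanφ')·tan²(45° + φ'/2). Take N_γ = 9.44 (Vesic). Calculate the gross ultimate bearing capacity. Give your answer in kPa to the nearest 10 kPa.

q_ult ≈ 320 kPa

tan24° = 0.4452, so N_q = e^(π×0.4452)·tan²(57°) = 4.05 × 2.371 = 9.6.
γ' = 18.2 − 9.81 = 8.39 kN/m³ (submerged throughout). q = 8.39 × 2.43 = 20.388 kPa; the same γ' applies in the ½γBN_γ term.
q·N_q = 20.388 × 9.6034 = 195.79 kPa
0.5·γ·B·N_γ = 0.5 × 8.39 × 3.2 × 9.44 = 126.72 kPa
q_ult = 195.79 + 126.72 = 322.51 kPa.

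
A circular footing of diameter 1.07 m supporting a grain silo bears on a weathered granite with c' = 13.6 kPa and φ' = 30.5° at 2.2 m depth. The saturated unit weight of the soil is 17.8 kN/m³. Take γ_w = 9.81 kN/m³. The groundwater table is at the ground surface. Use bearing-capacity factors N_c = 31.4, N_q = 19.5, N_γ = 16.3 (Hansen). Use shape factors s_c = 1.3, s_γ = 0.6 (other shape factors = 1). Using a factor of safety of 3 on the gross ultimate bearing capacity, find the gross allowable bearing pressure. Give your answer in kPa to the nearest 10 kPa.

q_all ≈ 310 kPa

With the water table at the surface the whole profile is submerged: γ' = 17.8 − 9.81 = 7.99 kN/m³, so q = γ'·D_f = 17.578 kPa; the same γ' applies in the ½γBN_γ term.
q_ult = c·N_c·s_c + q·N_q + 0.5·γ·B·N_γ·s_γ
     = 13.6 × 31.4 × 1.3 + 17.578 × 19.5 + 0.5 × 7.99 × 1.07 × 16.3 × 0.6
     = 555.15 + 342.77 + 41.806 = 939.73 kPa.
q_all = 939.73 / 3 = 313.24 kPa.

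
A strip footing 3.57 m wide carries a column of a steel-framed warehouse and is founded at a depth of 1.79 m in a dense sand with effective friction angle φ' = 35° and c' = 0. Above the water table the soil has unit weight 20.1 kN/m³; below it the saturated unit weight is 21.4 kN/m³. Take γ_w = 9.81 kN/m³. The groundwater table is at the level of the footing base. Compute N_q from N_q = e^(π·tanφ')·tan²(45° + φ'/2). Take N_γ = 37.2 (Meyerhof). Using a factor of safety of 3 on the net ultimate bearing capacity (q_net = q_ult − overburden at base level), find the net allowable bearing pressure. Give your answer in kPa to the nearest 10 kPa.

N_q = e^(π·tan35°)·tan²(62.5°) = 33.3.
Overburden at base level: q = 20.1 × 1.79 = 35.979 kPa.
Below the base the soil is submerged, so the ½γBN_γ term uses γ' = 21.4 − 9.81 = 11.59 kN/m³.
Surcharge term q·N_q = 35.979 × 33.296 = 1198 kPa; self-weight term 0.5·γ·B·N_γ = 0.5 × 11.59 × 3.57 × 37.2 = 769.6 kPa.
q_ult = 1198 + 769.6 = 1967.6 kPa.
q_net = 1967.6 − 35.979 = 1931.6 kPa.
q_all(net) = 1931.6 / 3 = 643.86 kPa.

q_all(net) ≈ 640 kPa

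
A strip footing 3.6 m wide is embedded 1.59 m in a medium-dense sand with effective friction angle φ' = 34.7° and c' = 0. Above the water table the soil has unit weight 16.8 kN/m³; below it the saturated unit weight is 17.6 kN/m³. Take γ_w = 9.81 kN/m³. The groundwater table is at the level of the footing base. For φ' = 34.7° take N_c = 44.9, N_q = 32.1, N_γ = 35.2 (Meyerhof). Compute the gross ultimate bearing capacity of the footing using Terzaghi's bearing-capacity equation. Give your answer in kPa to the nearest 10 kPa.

q_ult ≈ 1350 kPa

Overburden at base level: q = 16.8 × 1.59 = 26.712 kPa.
Below the base the soil is submerged, so the ½γBN_γ term uses γ' = 17.6 − 9.81 = 7.79 kN/m³.
Surcharge term q·N_q = 26.712 × 32.1 = 857.46 kPa; self-weight term 0.5·γ·B·N_γ = 0.5 × 7.79 × 3.6 × 35.2 = 493.57 kPa.
q_ult = 857.46 + 493.57 = 1351 kPa.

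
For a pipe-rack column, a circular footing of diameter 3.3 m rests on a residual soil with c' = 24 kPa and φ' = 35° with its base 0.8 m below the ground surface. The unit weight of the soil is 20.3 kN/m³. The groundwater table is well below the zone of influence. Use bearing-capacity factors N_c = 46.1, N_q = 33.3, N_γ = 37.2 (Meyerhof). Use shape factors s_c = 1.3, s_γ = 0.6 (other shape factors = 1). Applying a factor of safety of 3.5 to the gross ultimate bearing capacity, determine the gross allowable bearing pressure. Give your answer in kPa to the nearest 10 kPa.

q_all ≈ 780 kPa

Effective surcharge at the founding depth q = γ·D_f = 20.3 × 0.8 = 16.24 kPa.
q_ult = c·N_c·s_c + q·N_q + 0.5·γ·B·N_γ·s_γ
     = 24 × 46.1 × 1.3 + 16.24 × 33.3 + 0.5 × 20.3 × 3.3 × 37.2 × 0.6
     = 1438.3 + 540.79 + 747.61 = 2726.7 kPa.
q_all = q_ult / FS = 2726.7 / 3.5 = 779.06 kPa.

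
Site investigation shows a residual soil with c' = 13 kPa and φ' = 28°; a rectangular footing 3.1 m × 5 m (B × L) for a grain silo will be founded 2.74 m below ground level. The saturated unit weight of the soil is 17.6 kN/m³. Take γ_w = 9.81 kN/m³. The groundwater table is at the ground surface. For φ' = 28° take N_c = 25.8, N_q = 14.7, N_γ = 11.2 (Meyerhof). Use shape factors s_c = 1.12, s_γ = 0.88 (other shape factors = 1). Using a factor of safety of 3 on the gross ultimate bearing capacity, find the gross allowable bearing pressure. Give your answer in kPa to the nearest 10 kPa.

γ' = 17.6 − 9.81 = 7.79 kN/m³ (submerged throughout). q = 7.79 × 2.74 = 21.345 kPa; the same γ' applies in the ½γBN_γ term.
c·N_c·s_c = 13 × 25.8 × 1.12 = 375.65 kPa
q·N_q = 21.345 × 14.7 = 313.77 kPa
0.5·γ·B·N_γ·s_γ = 0.5 × 7.79 × 3.1 × 11.2 × 0.88 = 119.01 kPa
q_ult = 375.65 + 313.77 + 119.01 = 808.42 kPa.
q_all = 808.42 / 3 = 269.47 kPa.

q_all ≈ 270 kPa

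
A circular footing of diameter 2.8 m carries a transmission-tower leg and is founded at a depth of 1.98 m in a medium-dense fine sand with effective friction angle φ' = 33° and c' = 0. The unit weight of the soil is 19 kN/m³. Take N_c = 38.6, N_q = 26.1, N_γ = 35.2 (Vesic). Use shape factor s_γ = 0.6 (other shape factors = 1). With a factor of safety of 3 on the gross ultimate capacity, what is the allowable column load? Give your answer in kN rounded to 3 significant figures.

P_all ≈ 3170 kN

Effective surcharge at the founding depth q = γ·D_f = 19 × 1.98 = 37.62 kPa.
q_ult = q·N_q + 0.5·γ·B·N_γ·s_γ
     = 37.62 × 26.1 + 0.5 × 19 × 2.8 × 35.2 × 0.6
     = 981.88 + 561.79 = 1543.7 kPa.
Gross allowable pressure q_all = 1543.7 / 3 = 514.56 kPa.
Footing area = 6.1575 m², so allowable column load = 514.56 × 6.1575 = 3168.4 kN.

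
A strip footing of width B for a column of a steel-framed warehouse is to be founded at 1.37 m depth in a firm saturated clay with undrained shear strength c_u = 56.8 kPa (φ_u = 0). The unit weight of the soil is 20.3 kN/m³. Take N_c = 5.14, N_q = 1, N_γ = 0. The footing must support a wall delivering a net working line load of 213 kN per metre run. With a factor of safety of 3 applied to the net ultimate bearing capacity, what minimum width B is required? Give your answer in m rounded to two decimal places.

B = 2.19 m

Effective surcharge at the founding depth q = γ·D_f = 20.3 × 1.37 = 27.811 kPa.
q_ult = c·N_c + q·N_q
     = 56.8 × 5.14 + 27.811 × 1
     = 291.95 + 27.811 = 319.76 kPa.
For φ = 0 the ½γBN_γ term vanishes, so q_ult is independent of B. q_net = 319.76 − 27.811 = 291.95 kPa; q_all(net) = 291.95/3 = 97.317 kPa.
Required width B = w / q_all(net) = 213 / 97.317 = 2.189 m.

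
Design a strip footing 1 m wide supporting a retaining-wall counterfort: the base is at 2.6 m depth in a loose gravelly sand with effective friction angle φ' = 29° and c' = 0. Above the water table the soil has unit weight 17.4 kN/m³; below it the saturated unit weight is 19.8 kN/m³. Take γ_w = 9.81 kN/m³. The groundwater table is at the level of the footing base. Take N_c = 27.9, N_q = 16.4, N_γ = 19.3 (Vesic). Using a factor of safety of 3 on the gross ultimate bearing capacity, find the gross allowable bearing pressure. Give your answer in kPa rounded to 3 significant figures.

Overburden at base level: q = 17.4 × 2.6 = 45.24 kPa.
Below the base the soil is submerged, so the ½γBN_γ term uses γ' = 19.8 − 9.81 = 9.99 kN/m³.
Surcharge term q·N_q = 45.24 × 16.4 = 741.94 kPa; self-weight term 0.5·γ·B·N_γ = 0.5 × 9.99 × 1 × 19.3 = 96.404 kPa.
q_ult = 741.94 + 96.404 = 838.34 kPa.
q_all = 838.34 / 3 = 279.45 kPa.

q_all ≈ 279 kPa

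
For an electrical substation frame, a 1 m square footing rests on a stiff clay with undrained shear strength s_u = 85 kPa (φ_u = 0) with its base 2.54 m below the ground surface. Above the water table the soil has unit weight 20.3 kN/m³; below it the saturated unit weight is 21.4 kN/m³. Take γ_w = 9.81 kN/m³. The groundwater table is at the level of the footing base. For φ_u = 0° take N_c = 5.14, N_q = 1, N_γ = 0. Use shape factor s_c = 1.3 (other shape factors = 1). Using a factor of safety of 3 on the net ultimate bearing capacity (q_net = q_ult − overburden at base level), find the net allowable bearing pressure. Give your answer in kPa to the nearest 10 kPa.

Effective surcharge at the founding depth q = γ·D_f = 20.3 × 2.54 = 51.562 kPa.
q_ult = c·N_c·s_c + q·N_q
     = 85 × 5.14 × 1.3 + 51.562 × 1
     = 567.97 + 51.562 = 619.53 kPa.
q_net = 619.53 − 51.562 = 567.97 kPa.
q_all(net) = 567.97 / 3 = 189.32 kPa.

q_all(net) ≈ 190 kPa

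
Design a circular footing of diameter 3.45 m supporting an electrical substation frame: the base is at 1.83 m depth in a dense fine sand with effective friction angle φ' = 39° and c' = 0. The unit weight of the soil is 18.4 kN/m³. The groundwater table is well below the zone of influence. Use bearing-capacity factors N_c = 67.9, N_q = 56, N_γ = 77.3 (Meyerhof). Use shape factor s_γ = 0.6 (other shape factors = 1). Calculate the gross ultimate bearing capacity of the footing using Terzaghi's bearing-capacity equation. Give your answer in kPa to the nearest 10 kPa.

q = γ·D_f = 18.4 × 1.83 = 33.672 kPa.
q·N_q = 33.672 × 56 = 1885.6 kPa
0.5·γ·B·N_γ·s_γ = 0.5 × 18.4 × 3.45 × 77.3 × 0.6 = 1472.1 kPa
q_ult = 1885.6 + 1472.1 = 3357.7 kPa.

q_ult ≈ 3360 kPa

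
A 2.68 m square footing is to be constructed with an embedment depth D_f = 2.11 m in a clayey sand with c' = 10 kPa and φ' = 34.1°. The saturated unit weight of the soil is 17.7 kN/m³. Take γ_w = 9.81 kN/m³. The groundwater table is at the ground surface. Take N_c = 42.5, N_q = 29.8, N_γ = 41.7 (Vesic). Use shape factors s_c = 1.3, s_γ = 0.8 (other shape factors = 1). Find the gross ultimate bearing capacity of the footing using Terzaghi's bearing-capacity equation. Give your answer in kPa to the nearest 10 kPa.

γ' = 17.7 − 9.81 = 7.89 kN/m³ (submerged throughout). q = 7.89 × 2.11 = 16.648 kPa; the same γ' applies in the ½γBN_γ term.
c·N_c·s_c = 10 × 42.5 × 1.3 = 552.5 kPa
q·N_q = 16.648 × 29.8 = 496.11 kPa
0.5·γ·B·N_γ·s_γ = 0.5 × 7.89 × 2.68 × 41.7 × 0.8 = 352.7 kPa
q_ult = 552.5 + 496.11 + 352.7 = 1401.3 kPa.

q_ult ≈ 1400 kPa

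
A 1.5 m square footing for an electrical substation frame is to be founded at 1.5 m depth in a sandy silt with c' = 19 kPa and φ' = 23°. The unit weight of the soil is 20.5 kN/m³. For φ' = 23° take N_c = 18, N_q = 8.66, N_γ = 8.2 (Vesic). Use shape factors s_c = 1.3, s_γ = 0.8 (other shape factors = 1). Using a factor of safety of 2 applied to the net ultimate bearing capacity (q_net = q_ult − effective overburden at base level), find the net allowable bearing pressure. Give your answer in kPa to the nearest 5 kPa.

q_all(net) ≈ 390 kPa

Overburden at base level: q = 20.5 × 1.5 = 30.75 kPa.
Cohesion term c·N_c·s_c = 19 × 18 × 1.3 = 444.6 kPa; surcharge term q·N_q = 30.75 × 8.66 = 266.3 kPa; self-weight term 0.5·γ·B·N_γ·s_γ = 0.5 × 20.5 × 1.5 × 8.2 × 0.8 = 100.86 kPa.
q_ult = 444.6 + 266.3 + 100.86 = 811.75 kPa.
Net ultimate: q_net = 811.75 − 30.75 = 781 kPa.
q_all(net) = 781 / 2 = 390.5 kPa.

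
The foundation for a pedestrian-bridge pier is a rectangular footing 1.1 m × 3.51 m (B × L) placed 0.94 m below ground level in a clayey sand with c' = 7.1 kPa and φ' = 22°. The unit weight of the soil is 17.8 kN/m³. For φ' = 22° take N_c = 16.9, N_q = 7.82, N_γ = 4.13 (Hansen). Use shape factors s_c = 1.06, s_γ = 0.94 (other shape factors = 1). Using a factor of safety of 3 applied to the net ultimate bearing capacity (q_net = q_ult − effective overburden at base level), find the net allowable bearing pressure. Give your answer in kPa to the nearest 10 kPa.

Effective surcharge at the founding depth q = γ·D_f = 17.8 × 0.94 = 16.732 kPa.
q_ult = c·N_c·s_c + q·N_q + 0.5·γ·B·N_γ·s_γ
     = 7.1 × 16.9 × 1.06 + 16.732 × 7.82 + 0.5 × 17.8 × 1.1 × 4.13 × 0.94
     = 127.19 + 130.84 + 38.007 = 296.04 kPa.
Net ultimate: q_net = 296.04 − 16.732 = 279.31 kPa.
q_all(net) = 279.31 / 3 = 93.103 kPa.

q_all(net) ≈ 90 kPa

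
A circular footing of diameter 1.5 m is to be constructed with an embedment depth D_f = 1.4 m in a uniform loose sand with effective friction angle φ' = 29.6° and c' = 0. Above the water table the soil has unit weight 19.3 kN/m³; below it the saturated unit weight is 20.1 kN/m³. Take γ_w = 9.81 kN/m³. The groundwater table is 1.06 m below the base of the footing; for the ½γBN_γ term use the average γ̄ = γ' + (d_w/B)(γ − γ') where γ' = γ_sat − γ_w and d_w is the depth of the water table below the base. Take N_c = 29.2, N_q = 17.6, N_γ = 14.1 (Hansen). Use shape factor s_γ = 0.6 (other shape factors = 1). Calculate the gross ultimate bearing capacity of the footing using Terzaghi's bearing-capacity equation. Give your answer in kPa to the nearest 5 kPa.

Overburden at base level: q = 19.3 × 1.4 = 27.02 kPa.
The water table is 1.06 m below the base (< B = 1.5 m), so the ½γBN_γ term uses γ̄ = γ' + (d_w/B)(γ − γ') = 10.29 + (1.06/1.5)(19.3 − 10.29) = 16.657 kN/m³.
Surcharge term q·N_q = 27.02 × 17.6 = 475.55 kPa; self-weight term 0.5·γ·B·N_γ·s_γ = 0.5 × 16.657 × 1.5 × 14.1 × 0.6 = 105.69 kPa.
q_ult = 475.55 + 105.69 = 581.24 kPa.

q_ult ≈ 580 kPa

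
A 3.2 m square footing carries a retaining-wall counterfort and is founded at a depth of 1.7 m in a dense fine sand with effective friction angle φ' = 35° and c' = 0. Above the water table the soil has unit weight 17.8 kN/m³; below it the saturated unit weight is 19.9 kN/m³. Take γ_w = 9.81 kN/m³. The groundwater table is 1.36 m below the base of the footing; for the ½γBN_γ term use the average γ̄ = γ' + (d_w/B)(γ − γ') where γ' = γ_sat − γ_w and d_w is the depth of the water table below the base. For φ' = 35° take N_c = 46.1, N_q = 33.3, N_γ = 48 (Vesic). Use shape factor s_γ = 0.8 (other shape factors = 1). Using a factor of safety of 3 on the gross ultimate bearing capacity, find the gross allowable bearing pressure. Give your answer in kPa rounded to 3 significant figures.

q = γ·D_f = 17.8 × 1.7 = 30.26 kPa.
γ' = 10.09 kN/m³; averaging over the depth B below the base, γ̄ = γ' + (d_w/B)(γ − γ') = 13.367 kN/m³.
q·N_q = 30.26 × 33.3 = 1007.7 kPa
0.5·γ·B·N_γ·s_γ = 0.5 × 13.367 × 3.2 × 48 × 0.8 = 821.25 kPa
q_ult = 1007.7 + 821.25 = 1828.9 kPa.
q_all = 1828.9 / 3 = 609.64 kPa.

q_all ≈ 610 kPa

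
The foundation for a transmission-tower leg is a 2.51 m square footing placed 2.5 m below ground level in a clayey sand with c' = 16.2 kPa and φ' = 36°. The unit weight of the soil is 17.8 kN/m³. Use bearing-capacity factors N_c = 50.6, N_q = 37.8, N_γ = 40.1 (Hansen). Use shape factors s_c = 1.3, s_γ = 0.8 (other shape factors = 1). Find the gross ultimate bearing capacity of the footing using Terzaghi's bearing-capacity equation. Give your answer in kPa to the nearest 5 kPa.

q_ult ≈ 3465 kPa

q = γ·D_f = 17.8 × 2.5 = 44.5 kPa.
c·N_c·s_c = 16.2 × 50.6 × 1.3 = 1065.6 kPa
q·N_q = 44.5 × 37.8 = 1682.1 kPa
0.5·γ·B·N_γ·s_γ = 0.5 × 17.8 × 2.51 × 40.1 × 0.8 = 716.64 kPa
q_ult = 1065.6 + 1682.1 + 716.64 = 3464.4 kPa.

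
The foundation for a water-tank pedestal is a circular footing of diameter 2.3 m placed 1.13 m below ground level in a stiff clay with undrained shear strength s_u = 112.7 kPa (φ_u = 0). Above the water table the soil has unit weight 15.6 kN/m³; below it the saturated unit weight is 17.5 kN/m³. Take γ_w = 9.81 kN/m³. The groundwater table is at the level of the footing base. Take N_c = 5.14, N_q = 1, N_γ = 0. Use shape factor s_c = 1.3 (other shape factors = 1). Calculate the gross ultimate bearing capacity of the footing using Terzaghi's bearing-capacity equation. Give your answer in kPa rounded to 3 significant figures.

q_ult ≈ 771 kPa

q = γ·D_f = 15.6 × 1.13 = 17.628 kPa.
c·N_c·s_c = 112.7 × 5.14 × 1.3 = 753.06 kPa
q·N_q = 17.628 × 1 = 17.628 kPa
q_ult = 753.06 + 17.628 = 770.69 kPa.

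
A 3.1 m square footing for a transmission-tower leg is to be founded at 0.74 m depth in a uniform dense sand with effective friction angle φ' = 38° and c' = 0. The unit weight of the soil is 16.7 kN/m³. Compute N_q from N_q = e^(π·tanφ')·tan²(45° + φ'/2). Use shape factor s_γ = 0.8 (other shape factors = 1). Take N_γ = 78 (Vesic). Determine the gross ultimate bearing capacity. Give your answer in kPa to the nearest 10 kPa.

q_ult ≈ 2220 kPa

tan38° = 0.7813, so N_q = e^(π×0.7813)·tan²(64°) = 11.64 × 4.204 = 48.93.
Effective surcharge at the founding depth q = γ·D_f = 16.7 × 0.74 = 12.358 kPa.
q_ult = q·N_q + 0.5·γ·B·N_γ·s_γ
     = 12.358 × 48.933 + 0.5 × 16.7 × 3.1 × 78 × 0.8
     = 604.72 + 1615.2 = 2219.9 kPa.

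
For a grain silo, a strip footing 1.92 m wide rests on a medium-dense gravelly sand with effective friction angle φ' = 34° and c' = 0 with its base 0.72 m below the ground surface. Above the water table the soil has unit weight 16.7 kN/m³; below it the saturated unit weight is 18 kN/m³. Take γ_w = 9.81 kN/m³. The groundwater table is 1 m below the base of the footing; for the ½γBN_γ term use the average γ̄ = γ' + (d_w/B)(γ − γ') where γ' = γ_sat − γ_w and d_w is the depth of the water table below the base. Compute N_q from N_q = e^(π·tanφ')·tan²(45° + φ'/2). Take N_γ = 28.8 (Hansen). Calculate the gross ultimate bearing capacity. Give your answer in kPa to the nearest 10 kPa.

q_ult ≈ 700 kPa

tan34° = 0.6745, so N_q = e^(π×0.6745)·tan²(62°) = 8.323 × 3.537 = 29.44.
Overburden at base level: q = 16.7 × 0.72 = 12.024 kPa.
The water table is 1 m below the base (< B = 1.92 m), so the ½γBN_γ term uses γ̄ = γ' + (d_w/B)(γ − γ') = 8.19 + (1/1.92)(16.7 − 8.19) = 12.622 kN/m³.
Surcharge term q·N_q = 12.024 × 29.44 = 353.98 kPa; self-weight term 0.5·γ·B·N_γ = 0.5 × 12.622 × 1.92 × 28.8 = 348.98 kPa.
q_ult = 353.98 + 348.98 = 702.97 kPa.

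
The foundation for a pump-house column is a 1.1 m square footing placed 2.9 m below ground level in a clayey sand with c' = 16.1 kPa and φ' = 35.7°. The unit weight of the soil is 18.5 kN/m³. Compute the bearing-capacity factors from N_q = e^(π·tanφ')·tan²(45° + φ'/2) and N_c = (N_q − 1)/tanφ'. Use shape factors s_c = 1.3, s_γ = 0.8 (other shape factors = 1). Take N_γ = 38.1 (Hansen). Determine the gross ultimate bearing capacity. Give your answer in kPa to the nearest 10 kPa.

q_ult ≈ 3290 kPa

tan35.7° = 0.7186, so N_q = e^(π×0.7186)·tan²(62.85°) = 9.559 × 3.802 = 36.35.
N_c = (36.35 − 1)/tan35.7° = 49.19.
Overburden at base level: q = 18.5 × 2.9 = 53.65 kPa.
Cohesion term c·N_c·s_c = 16.1 × 49.19 × 1.3 = 1029.5 kPa; surcharge term q·N_q = 53.65 × 36.346 = 1950 kPa; self-weight term 0.5·γ·B·N_γ·s_γ = 0.5 × 18.5 × 1.1 × 38.1 × 0.8 = 310.13 kPa.
q_ult = 1029.5 + 1950 + 310.13 = 3289.7 kPa.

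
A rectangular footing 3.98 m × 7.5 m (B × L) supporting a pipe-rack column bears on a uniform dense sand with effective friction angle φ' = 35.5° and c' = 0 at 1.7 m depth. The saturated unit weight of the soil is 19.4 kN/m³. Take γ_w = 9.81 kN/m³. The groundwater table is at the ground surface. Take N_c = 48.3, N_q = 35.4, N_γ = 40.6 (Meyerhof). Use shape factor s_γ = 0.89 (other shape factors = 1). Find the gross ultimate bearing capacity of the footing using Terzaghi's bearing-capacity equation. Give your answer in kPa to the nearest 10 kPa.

With the water table at the surface the whole profile is submerged: γ' = 19.4 − 9.81 = 9.59 kN/m³, so q = γ'·D_f = 16.303 kPa; the same γ' applies in the ½γBN_γ term.
q_ult = q·N_q + 0.5·γ·B·N_γ·s_γ
     = 16.303 × 35.4 + 0.5 × 9.59 × 3.98 × 40.6 × 0.89
     = 577.13 + 689.58 = 1266.7 kPa.

q_ult ≈ 1270 kPa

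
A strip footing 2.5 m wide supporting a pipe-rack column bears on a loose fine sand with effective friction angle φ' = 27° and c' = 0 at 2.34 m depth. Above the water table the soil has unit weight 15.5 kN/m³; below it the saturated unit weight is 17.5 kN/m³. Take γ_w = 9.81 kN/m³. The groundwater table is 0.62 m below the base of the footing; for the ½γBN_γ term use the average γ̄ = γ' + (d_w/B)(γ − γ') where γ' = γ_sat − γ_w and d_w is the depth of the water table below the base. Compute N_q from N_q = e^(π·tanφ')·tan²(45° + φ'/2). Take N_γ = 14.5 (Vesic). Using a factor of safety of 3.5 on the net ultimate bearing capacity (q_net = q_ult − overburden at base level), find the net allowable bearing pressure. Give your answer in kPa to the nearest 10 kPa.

q_all(net) ≈ 180 kPa

N_q = e^(π·tan27°)·tan²(58.5°) = 13.2.
q = γ·D_f = 15.5 × 2.34 = 36.27 kPa.
γ' = 7.69 kN/m³; averaging over the depth B below the base, γ̄ = γ' + (d_w/B)(γ − γ') = 9.6269 kN/m³.
q·N_q = 36.27 × 13.199 = 478.73 kPa
0.5·γ·B·N_γ = 0.5 × 9.6269 × 2.5 × 14.5 = 174.49 kPa
q_ult = 478.73 + 174.49 = 653.22 kPa.
q_net = 653.22 − 36.27 = 616.95 kPa.
q_all(net) = 616.95 / 3.5 = 176.27 kPa.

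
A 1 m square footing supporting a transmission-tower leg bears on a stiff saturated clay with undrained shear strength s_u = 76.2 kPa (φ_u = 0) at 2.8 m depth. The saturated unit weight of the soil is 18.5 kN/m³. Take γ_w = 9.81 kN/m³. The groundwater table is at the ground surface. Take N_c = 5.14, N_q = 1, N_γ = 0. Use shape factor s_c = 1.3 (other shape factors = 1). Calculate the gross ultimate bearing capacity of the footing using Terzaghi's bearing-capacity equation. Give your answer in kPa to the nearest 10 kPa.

q_ult ≈ 530 kPa

With the water table at the surface the whole profile is submerged: γ' = 18.5 − 9.81 = 8.69 kN/m³, so q = γ'·D_f = 24.332 kPa.
q_ult = c·N_c·s_c + q·N_q
     = 76.2 × 5.14 × 1.3 + 24.332 × 1
     = 509.17 + 24.332 = 533.5 kPa.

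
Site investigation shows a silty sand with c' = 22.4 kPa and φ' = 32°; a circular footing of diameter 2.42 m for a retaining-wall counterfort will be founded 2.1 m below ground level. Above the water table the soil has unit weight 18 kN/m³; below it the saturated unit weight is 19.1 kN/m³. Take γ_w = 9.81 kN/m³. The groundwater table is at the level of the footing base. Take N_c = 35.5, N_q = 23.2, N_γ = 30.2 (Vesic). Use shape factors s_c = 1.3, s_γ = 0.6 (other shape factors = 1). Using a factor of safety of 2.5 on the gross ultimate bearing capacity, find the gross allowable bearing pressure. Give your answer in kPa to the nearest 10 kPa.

Overburden at base level: q = 18 × 2.1 = 37.8 kPa.
Below the base the soil is submerged, so the ½γBN_γ term uses γ' = 19.1 − 9.81 = 9.29 kN/m³.
Cohesion term c·N_c·s_c = 22.4 × 35.5 × 1.3 = 1033.8 kPa; surcharge term q·N_q = 37.8 × 23.2 = 876.96 kPa; self-weight term 0.5·γ·B·N_γ·s_γ = 0.5 × 9.29 × 2.42 × 30.2 × 0.6 = 203.69 kPa.
q_ult = 1033.8 + 876.96 + 203.69 = 2114.4 kPa.
q_all = 2114.4 / 2.5 = 845.76 kPa.

q_all ≈ 850 kPa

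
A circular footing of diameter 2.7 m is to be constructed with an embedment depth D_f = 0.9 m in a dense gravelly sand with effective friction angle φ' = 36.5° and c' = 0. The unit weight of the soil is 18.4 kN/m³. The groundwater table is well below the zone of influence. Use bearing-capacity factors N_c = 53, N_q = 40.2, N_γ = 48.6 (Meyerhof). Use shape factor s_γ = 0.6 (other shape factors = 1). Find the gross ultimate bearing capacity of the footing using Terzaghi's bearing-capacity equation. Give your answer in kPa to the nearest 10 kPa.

q_ult ≈ 1390 kPa

Effective surcharge at the founding depth q = γ·D_f = 18.4 × 0.9 = 16.56 kPa.
q_ult = q·N_q + 0.5·γ·B·N_γ·s_γ
     = 16.56 × 40.2 + 0.5 × 18.4 × 2.7 × 48.6 × 0.6
     = 665.71 + 724.33 = 1390 kPa.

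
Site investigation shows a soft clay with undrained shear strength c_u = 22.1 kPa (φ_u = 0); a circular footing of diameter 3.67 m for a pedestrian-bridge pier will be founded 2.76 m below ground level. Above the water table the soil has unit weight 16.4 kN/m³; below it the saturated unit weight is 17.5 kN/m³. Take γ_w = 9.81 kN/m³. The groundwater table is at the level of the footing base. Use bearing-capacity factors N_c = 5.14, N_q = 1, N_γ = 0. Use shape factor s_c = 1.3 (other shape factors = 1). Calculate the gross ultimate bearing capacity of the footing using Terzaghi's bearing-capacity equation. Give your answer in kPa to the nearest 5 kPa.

q_ult ≈ 195 kPa

Overburden at base level: q = 16.4 × 2.76 = 45.264 kPa.
Cohesion term c·N_c·s_c = 22.1 × 5.14 × 1.3 = 147.67 kPa; surcharge term q·N_q = 45.264 × 1 = 45.264 kPa.
q_ult = 147.67 + 45.264 = 192.94 kPa.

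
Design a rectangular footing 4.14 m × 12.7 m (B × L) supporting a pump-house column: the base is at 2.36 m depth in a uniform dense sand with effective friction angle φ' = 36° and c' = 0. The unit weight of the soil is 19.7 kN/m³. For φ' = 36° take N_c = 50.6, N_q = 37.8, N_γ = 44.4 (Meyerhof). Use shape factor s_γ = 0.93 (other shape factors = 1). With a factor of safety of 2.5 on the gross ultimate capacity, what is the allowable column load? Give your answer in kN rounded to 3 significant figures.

Effective surcharge at the founding depth q = γ·D_f = 19.7 × 2.36 = 46.492 kPa.
q_ult = q·N_q + 0.5·γ·B·N_γ·s_γ
     = 46.492 × 37.8 + 0.5 × 19.7 × 4.14 × 44.4 × 0.93
     = 1757.4 + 1683.8 = 3441.2 kPa.
Gross allowable pressure q_all = 3441.2 / 2.5 = 1376.5 kPa.
Footing area = 52.578 m², so allowable column load = 1376.5 × 52.578 = 72373 kN.

P_all ≈ 72400 kN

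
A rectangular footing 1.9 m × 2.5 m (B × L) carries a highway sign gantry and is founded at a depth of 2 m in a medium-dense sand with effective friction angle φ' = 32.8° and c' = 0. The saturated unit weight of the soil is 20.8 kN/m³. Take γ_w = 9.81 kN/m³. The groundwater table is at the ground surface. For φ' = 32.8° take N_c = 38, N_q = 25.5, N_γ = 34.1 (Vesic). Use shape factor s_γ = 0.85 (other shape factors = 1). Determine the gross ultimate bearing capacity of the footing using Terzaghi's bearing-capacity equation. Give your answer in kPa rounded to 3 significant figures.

γ' = 20.8 − 9.81 = 10.99 kN/m³ (submerged throughout). q = 10.99 × 2 = 21.98 kPa; the same γ' applies in the ½γBN_γ term.
q·N_q = 21.98 × 25.5 = 560.49 kPa
0.5·γ·B·N_γ·s_γ = 0.5 × 10.99 × 1.9 × 34.1 × 0.85 = 302.62 kPa
q_ult = 560.49 + 302.62 = 863.11 kPa.

q_ult ≈ 863 kPa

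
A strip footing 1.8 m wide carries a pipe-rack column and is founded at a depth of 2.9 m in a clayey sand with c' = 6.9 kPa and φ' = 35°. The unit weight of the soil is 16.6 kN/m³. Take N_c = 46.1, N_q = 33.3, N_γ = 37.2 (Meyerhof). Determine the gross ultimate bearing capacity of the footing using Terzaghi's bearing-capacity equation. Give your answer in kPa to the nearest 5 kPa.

q_ult ≈ 2475 kPa

Effective surcharge at the founding depth q = γ·D_f = 16.6 × 2.9 = 48.14 kPa.
q_ult = c·N_c + q·N_q + 0.5·γ·B·N_γ
     = 6.9 × 46.1 + 48.14 × 33.3 + 0.5 × 16.6 × 1.8 × 37.2
     = 318.09 + 1603.1 + 555.77 = 2476.9 kPa.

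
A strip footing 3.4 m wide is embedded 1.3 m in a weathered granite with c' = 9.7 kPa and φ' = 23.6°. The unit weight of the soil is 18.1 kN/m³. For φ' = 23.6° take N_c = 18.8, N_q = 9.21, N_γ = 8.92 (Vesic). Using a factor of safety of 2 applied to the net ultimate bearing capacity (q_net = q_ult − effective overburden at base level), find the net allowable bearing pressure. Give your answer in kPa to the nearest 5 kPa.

q = γ·D_f = 18.1 × 1.3 = 23.53 kPa.
c·N_c = 9.7 × 18.8 = 182.36 kPa
q·N_q = 23.53 × 9.21 = 216.71 kPa
0.5·γ·B·N_γ = 0.5 × 18.1 × 3.4 × 8.92 = 274.47 kPa
q_ult = 182.36 + 216.71 + 274.47 = 673.54 kPa.
Net ultimate: q_net = 673.54 − 23.53 = 650.01 kPa.
q_all(net) = 650.01 / 2 = 325 kPa.

q_all(net) ≈ 325 kPa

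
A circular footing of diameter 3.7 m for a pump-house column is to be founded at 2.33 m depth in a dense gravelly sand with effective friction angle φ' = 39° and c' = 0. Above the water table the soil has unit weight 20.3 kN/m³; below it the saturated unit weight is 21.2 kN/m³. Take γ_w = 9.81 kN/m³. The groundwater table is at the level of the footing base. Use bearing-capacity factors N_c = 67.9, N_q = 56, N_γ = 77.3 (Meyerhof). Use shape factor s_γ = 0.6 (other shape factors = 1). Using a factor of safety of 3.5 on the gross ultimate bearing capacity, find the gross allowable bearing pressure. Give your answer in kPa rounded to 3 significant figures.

q_all ≈ 1040 kPa

Effective surcharge at the founding depth q = γ·D_f = 20.3 × 2.33 = 47.299 kPa.
The water table coincides with the base, so in the self-weight term γ → γ' = 11.39 kN/m³.
q_ult = q·N_q + 0.5·γ·B·N_γ·s_γ
     = 47.299 × 56 + 0.5 × 11.39 × 3.7 × 77.3 × 0.6
     = 2648.7 + 977.3 = 3626 kPa.
q_all = 3626 / 3.5 = 1036 kPa.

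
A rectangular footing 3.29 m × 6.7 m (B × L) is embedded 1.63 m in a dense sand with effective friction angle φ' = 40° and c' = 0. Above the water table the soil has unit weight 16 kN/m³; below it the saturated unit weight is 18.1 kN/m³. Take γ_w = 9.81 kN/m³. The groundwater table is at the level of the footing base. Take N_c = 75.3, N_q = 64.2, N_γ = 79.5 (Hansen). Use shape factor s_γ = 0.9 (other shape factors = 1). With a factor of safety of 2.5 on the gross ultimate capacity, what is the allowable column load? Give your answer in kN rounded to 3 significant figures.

q = γ·D_f = 16 × 1.63 = 26.08 kPa.
For the ½γBN_γ term take γ' = 18.1 − 9.81 = 8.29 kN/m³ (soil below base is submerged).
q·N_q = 26.08 × 64.2 = 1674.3 kPa
0.5·γ·B·N_γ·s_γ = 0.5 × 8.29 × 3.29 × 79.5 × 0.9 = 975.73 kPa
q_ult = 1674.3 + 975.73 = 2650.1 kPa.
Gross allowable pressure q_all = 2650.1 / 2.5 = 1060 kPa.
Footing area = 22.043 m², so allowable column load = 1060 × 22.043 = 23366 kN.

P_all ≈ 23400 kN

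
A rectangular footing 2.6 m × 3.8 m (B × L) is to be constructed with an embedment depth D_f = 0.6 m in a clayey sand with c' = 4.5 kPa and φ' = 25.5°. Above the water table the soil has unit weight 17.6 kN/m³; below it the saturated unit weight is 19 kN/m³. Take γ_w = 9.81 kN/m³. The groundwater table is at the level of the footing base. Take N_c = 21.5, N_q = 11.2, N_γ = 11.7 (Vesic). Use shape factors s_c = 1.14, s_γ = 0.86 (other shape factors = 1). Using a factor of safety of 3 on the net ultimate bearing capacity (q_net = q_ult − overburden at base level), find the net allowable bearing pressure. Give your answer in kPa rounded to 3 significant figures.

q_all(net) ≈ 113 kPa

q = γ·D_f = 17.6 × 0.6 = 10.56 kPa.
For the ½γBN_γ term take γ' = 19 − 9.81 = 9.19 kN/m³ (soil below base is submerged).
c·N_c·s_c = 4.5 × 21.5 × 1.14 = 110.29 kPa
q·N_q = 10.56 × 11.2 = 118.27 kPa
0.5·γ·B·N_γ·s_γ = 0.5 × 9.19 × 2.6 × 11.7 × 0.86 = 120.21 kPa
q_ult = 110.29 + 118.27 + 120.21 = 348.78 kPa.
q_net = 348.78 − 10.56 = 338.22 kPa.
q_all(net) = 338.22 / 3 = 112.74 kPa.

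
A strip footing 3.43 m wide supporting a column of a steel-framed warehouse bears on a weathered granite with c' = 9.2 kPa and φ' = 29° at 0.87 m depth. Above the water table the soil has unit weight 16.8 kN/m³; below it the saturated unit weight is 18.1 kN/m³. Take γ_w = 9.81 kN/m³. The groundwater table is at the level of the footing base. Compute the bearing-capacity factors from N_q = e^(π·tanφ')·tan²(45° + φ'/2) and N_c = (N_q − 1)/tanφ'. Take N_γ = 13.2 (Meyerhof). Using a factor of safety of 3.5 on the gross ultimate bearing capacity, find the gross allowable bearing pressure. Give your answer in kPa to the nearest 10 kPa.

q_all ≈ 200 kPa

N_q = e^(π·tan29°)·tan²(59.5°) = 16.44; N_c = (N_q − 1)/tanφ' = 27.86.
q = γ·D_f = 16.8 × 0.87 = 14.616 kPa.
For the ½γBN_γ term take γ' = 18.1 − 9.81 = 8.29 kN/m³ (soil below base is submerged).
c·N_c = 9.2 × 27.86 = 256.32 kPa
q·N_q = 14.616 × 16.443 = 240.34 kPa
0.5·γ·B·N_γ = 0.5 × 8.29 × 3.43 × 13.2 = 187.67 kPa
q_ult = 256.32 + 240.34 + 187.67 = 684.32 kPa.
q_all = 684.32 / 3.5 = 195.52 kPa.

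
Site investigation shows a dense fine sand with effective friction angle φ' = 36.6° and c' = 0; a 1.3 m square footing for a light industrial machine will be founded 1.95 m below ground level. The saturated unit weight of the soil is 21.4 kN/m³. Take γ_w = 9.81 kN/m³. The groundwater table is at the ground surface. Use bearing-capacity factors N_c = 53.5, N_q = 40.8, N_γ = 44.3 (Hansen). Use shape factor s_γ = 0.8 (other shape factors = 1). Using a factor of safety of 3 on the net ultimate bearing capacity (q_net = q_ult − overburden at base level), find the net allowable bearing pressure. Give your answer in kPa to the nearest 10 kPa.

Water table at ground surface, so effective unit weight γ' = 21.4 − 9.81 = 11.59 kN/m³ is used throughout; overburden q = 11.59 × 1.95 = 22.6 kPa; the same γ' applies in the ½γBN_γ term.
Surcharge term q·N_q = 22.6 × 40.8 = 922.1 kPa; self-weight term 0.5·γ·B·N_γ·s_γ = 0.5 × 11.59 × 1.3 × 44.3 × 0.8 = 266.99 kPa.
q_ult = 922.1 + 266.99 = 1189.1 kPa.
q_net = 1189.1 − 22.6 = 1166.5 kPa.
q_all(net) = 1166.5 / 3 = 388.83 kPa.

q_all(net) ≈ 390 kPa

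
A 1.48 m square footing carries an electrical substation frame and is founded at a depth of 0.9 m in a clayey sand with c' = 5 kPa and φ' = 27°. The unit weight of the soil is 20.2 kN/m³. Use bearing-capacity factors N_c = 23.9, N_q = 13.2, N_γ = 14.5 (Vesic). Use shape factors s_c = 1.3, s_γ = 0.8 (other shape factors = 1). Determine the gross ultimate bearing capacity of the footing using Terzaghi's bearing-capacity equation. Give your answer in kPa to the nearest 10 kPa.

q = γ·D_f = 20.2 × 0.9 = 18.18 kPa.
c·N_c·s_c = 5 × 23.9 × 1.3 = 155.35 kPa
q·N_q = 18.18 × 13.2 = 239.98 kPa
0.5·γ·B·N_γ·s_γ = 0.5 × 20.2 × 1.48 × 14.5 × 0.8 = 173.4 kPa
q_ult = 155.35 + 239.98 + 173.4 = 568.72 kPa.

q_ult ≈ 570 kPa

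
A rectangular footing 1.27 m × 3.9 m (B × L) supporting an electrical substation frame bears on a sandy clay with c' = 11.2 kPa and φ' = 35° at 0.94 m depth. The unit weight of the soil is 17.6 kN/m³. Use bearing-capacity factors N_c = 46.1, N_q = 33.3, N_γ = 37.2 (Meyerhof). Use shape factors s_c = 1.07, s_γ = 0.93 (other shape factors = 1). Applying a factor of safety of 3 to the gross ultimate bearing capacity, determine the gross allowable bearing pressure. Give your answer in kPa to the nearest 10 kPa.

q_all ≈ 500 kPa

Overburden at base level: q = 17.6 × 0.94 = 16.544 kPa.
Cohesion term c·N_c·s_c = 11.2 × 46.1 × 1.07 = 552.46 kPa; surcharge term q·N_q = 16.544 × 33.3 = 550.92 kPa; self-weight term 0.5·γ·B·N_γ·s_γ = 0.5 × 17.6 × 1.27 × 37.2 × 0.93 = 386.64 kPa.
q_ult = 552.46 + 550.92 + 386.64 = 1490 kPa.
q_all = q_ult / FS = 1490 / 3 = 496.67 kPa.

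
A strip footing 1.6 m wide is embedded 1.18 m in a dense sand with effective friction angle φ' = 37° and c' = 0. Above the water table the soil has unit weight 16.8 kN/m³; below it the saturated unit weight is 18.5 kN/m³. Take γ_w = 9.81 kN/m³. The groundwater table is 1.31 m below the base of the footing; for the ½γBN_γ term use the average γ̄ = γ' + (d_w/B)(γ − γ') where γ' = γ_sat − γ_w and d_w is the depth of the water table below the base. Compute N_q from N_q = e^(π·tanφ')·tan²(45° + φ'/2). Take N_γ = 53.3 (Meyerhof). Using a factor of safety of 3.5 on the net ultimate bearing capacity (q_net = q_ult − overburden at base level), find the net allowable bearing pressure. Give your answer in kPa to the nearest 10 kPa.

N_q = e^(π·tan37°)·tan²(63.5°) = 42.92.
Overburden at base level: q = 16.8 × 1.18 = 19.824 kPa.
The water table is 1.31 m below the base (< B = 1.6 m), so the ½γBN_γ term uses γ̄ = γ' + (d_w/B)(γ − γ') = 8.69 + (1.31/1.6)(16.8 − 8.69) = 15.33 kN/m³.
Surcharge term q·N_q = 19.824 × 42.92 = 850.84 kPa; self-weight term 0.5·γ·B·N_γ = 0.5 × 15.33 × 1.6 × 53.3 = 653.67 kPa.
q_ult = 850.84 + 653.67 = 1504.5 kPa.
q_net = 1504.5 − 19.824 = 1484.7 kPa.
q_all(net) = 1484.7 / 3.5 = 424.2 kPa.

q_all(net) ≈ 420 kPa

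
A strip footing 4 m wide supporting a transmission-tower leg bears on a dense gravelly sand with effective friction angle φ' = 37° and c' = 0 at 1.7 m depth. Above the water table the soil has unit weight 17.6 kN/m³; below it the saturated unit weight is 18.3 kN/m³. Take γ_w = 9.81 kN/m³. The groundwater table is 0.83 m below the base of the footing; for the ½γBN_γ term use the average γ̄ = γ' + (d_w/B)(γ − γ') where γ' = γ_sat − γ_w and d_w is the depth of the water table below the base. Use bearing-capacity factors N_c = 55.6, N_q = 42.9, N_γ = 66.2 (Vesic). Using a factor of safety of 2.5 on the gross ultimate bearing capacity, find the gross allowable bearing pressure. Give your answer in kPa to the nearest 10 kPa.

Overburden at base level: q = 17.6 × 1.7 = 29.92 kPa.
The water table is 0.83 m below the base (< B = 4 m), so the ½γBN_γ term uses γ̄ = γ' + (d_w/B)(γ − γ') = 8.49 + (0.83/4)(17.6 − 8.49) = 10.38 kN/m³.
Surcharge term q·N_q = 29.92 × 42.9 = 1283.6 kPa; self-weight term 0.5·γ·B·N_γ = 0.5 × 10.38 × 4 × 66.2 = 1374.4 kPa.
q_ult = 1283.6 + 1374.4 = 2657.9 kPa.
q_all = 2657.9 / 2.5 = 1063.2 kPa.

q_all ≈ 1060 kPa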